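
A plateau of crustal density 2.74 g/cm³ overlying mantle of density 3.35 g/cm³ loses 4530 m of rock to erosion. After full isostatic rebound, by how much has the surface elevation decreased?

825 m

Rebound u = e ρ_c/ρ_m = 4530 m × 2.74/3.35 = 3705 m.
Net surface drop = e − u = 4530 m − 3705 m = e (ρ_m − ρ_c)/ρ_m = 825 m.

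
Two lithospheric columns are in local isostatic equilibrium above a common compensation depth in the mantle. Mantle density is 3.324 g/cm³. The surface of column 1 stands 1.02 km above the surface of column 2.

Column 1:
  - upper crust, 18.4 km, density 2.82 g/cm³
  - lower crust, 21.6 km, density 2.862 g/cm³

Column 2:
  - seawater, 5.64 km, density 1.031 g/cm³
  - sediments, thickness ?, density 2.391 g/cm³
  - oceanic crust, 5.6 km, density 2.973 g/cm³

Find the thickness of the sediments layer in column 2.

1.03 km

Take the compensation level at the base of the deeper column (depth z_c below the surface of column 1) and equate Σ ρ_i t_i down to z_c; mantle fills any gap and the z_c terms cancel.
Column 1: 18.4×2.82 + 21.6×2.862 + (z_c − 40)×3.324
Column 2: 1.02×0 + 5.64×1.031 + x×2.391 + 5.6×2.973 + (z_c − 1.02 − 11.24 − x)×3.324
The z_c×3.324 term appears on both sides and cancels. Collect the known terms of each column as K = Σ(ρt)_known − 3.324 × (depth of known layers): K_1 = 113.7072 − 3.324×40 = −19.2528; K_2 = 22.46364 − 3.324×(1.02 + 11.24) = −18.2886.
Balance: K_1 = K_2 − x×(3.324 − 2.391), so x = (K_2 − K_1)/(3.324 − 2.391) = 0.9642/0.933 = 1.03 km.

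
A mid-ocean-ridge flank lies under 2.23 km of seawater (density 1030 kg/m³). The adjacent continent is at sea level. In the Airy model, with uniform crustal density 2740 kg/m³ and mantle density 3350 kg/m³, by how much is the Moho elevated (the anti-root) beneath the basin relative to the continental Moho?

6.25 km

Isostatic balance requires: replacing crust with seawater at the top is compensated by replacing crust with mantle at the base: d (ρ_c − ρ_w) = a (ρ_m − ρ_c).
a = d (ρ_c − ρ_w)/(ρ_m − ρ_c) = 2.23 km × 1710/610 = 6.25 km.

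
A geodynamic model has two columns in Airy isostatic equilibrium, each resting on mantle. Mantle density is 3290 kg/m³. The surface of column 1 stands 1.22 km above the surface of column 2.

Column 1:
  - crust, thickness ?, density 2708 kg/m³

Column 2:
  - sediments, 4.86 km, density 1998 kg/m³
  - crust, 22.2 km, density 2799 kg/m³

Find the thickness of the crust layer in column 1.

36.4 km

Take the compensation level at the base of the deeper column (depth z_c below the surface of column 1) and equate Σ ρ_i t_i down to z_c; mantle fills any gap and the z_c terms cancel.
Column 1: x×2708 + (z_c − 0 − x)×3290
Column 2: 1.22×0 + 4.86×1998 + 22.2×2799 + (z_c − 1.22 − 27.06)×3290
The z_c×3290 term appears on both sides and cancels. Collect the known terms of each column as K = Σ(ρt)_known − 3290 × (depth of known layers): K_1 = 0 − 3290×0 = 0; K_2 = 71848.08 − 3290×(1.22 + 27.06) = −21193.12.
Balance: K_1 − x×(3290 − 2708) = K_2, so x = (K_1 − K_2)/(3290 − 2708) = 21193.1/582 = 36.4 km.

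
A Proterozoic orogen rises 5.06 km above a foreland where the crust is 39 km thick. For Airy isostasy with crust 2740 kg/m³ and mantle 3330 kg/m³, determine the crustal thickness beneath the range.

Root depth r = h ρ_c / (ρ_m − ρ_c) = 5.06 km × 2740 / 590 = 23.5 km.
Total thickness = T + h + r = 39 km + 5.06 km + 23.5 km = 67.6 km.

67.6 km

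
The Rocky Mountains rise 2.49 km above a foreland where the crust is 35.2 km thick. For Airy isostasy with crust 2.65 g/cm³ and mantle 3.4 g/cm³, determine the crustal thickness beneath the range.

46.5 km

Root depth r = h ρ_c / (ρ_m − ρ_c) = 2.49 km × 2.65 / 0.75 = 8.798 km.
Total thickness = T + h + r = 35.2 km + 2.49 km + 8.798 km = 46.5 km.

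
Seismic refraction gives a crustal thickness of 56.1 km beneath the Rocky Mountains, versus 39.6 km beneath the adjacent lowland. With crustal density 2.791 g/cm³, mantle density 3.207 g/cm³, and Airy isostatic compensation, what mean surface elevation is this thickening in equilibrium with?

Excess crust Δ = 56.1 km − 39.6 km = 16.5 km, split between elevation h and root r with h + r = Δ.
Airy balance ρ_c h = (ρ_m − ρ_c) r gives r = h ρ_c/(ρ_m − ρ_c), so h (1 + ρ_c/(ρ_m − ρ_c)) = Δ, i.e. h = Δ (ρ_m − ρ_c)/ρ_m.
h = 16.5 km × 0.416/3.207 = 2.14 km.

2.14 km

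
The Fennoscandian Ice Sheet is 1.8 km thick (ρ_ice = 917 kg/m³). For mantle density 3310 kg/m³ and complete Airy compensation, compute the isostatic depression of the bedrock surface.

For local isostatic compensation: the ice load ρ_ice t is balanced by mantle displaced below, ρ_m s.
s = t ρ_ice / ρ_m = 1.8 km × 917/3310 = 0.499 km.

0.499 km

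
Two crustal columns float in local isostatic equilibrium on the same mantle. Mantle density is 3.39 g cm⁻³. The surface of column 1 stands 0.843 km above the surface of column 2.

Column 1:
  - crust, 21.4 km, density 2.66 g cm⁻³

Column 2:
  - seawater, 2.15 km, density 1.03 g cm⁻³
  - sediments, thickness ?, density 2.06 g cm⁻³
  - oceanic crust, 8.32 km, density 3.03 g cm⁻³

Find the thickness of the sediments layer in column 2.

Take the compensation level at the base of the deeper column (depth z_c below the surface of column 1) and equate Σ ρ_i t_i down to z_c; mantle fills any gap and the z_c terms cancel.
Column 1: 21.4×2.66 + (z_c − 21.4)×3.39
Column 2: 0.843×0 + 2.15×1.03 + x×2.06 + 8.32×3.03 + (z_c − 0.843 − 10.47 − x)×3.39
The z_c×3.39 term appears on both sides and cancels. Collect the known terms of each column as K = Σ(ρt)_known − 3.39 × (depth of known layers): K_1 = 56.924 − 3.39×21.4 = −15.622; K_2 = 27.4241 − 3.39×(0.843 + 10.47) = −10.92697.
Balance: K_1 = K_2 − x×(3.39 − 2.06), so x = (K_2 − K_1)/(3.39 − 2.06) = 4.69503/1.33 = 3.53 km.

3.53 km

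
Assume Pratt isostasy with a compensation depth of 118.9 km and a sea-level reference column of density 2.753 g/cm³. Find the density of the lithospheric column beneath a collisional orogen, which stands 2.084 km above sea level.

Pratt balance: ρ_ref D = ρ (D + h).
ρ = ρ_ref D/(D + h) = 2.753 × 118.9 km/(118.9 km + 2.084 km) = 2.71 g/cm³.

2.71 g/cm³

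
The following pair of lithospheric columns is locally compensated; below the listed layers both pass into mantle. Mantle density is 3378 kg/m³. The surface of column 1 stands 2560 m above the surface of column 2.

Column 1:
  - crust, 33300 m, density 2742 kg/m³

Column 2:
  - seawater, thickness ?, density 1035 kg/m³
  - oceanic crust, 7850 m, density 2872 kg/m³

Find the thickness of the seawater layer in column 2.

3650 m

Take the compensation level at the base of the deeper column (depth z_c below the surface of column 1) and equate Σ ρ_i t_i down to z_c; mantle fills any gap and the z_c terms cancel.
Column 1: 33300×2742 + (z_c − 33300)×3378
Column 2: 2560×0 + x×1035 + 7850×2872 + (z_c − 2560 − 7850 − x)×3378
The z_c×3378 term appears on both sides and cancels. Collect the known terms of each column as K = Σ(ρt)_known − 3378 × (depth of known layers): K_1 = 91308600 − 3378×33300 = −21178800; K_2 = 22545200 − 3378×(2560 + 7850) = −12619780.
Balance: K_1 = K_2 − x×(3378 − 1035), so x = (K_2 − K_1)/(3378 − 1035) = 8559020/2343 = 3650 m.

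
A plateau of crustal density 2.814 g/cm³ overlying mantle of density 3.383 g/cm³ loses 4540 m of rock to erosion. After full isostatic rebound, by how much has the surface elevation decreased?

Rebound u = e ρ_c/ρ_m = 4540 m × 2.814/3.383 = 3776 m.
Net surface drop = e − u = 4540 m − 3776 m = e (ρ_m − ρ_c)/ρ_m = 764 m.

764 m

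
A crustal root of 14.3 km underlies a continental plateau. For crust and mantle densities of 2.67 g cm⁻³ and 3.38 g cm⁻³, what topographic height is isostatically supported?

In Airy isostatic equilibrium: ρ_c h = (ρ_m − ρ_c) r.
h = r (ρ_m − ρ_c) / ρ_c = 14.3 km × (3.38 − 2.67) / 2.67 = 3.8 km.

3.8 km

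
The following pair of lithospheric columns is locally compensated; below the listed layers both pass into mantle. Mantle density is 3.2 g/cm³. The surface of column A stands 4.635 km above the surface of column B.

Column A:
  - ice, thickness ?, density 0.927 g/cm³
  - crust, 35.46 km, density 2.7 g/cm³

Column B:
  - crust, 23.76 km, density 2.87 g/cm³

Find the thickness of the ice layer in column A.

Take the compensation level at the base of the deeper column (depth z_c below the surface of column A) and equate Σ ρ_i t_i down to z_c; mantle fills any gap and the z_c terms cancel.
Column A: x×0.927 + 35.46×2.7 + (z_c − 35.46 − x)×3.2
Column B: 4.635×0 + 23.76×2.87 + (z_c − 4.635 − 23.76)×3.2
The z_c×3.2 term appears on both sides and cancels. Collect the known terms of each column as K = Σ(ρt)_known − 3.2 × (depth of known layers): K_A = 95.742 − 3.2×35.46 = −17.73; K_B = 68.1912 − 3.2×(4.635 + 23.76) = −22.6728.
Balance: K_A − x×(3.2 − 0.927) = K_B, so x = (K_A − K_B)/(3.2 − 0.927) = 4.9428/2.273 = 2.17 km.

2.17 km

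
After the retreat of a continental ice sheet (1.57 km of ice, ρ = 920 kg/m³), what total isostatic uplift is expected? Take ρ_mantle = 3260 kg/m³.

0.443 km

Removing the load lets mantle flow back in; uplift u satisfies ρ_ice t = ρ_m u.
u = t ρ_ice/ρ_m = 1.57 km × 920/3260 = 0.443 km.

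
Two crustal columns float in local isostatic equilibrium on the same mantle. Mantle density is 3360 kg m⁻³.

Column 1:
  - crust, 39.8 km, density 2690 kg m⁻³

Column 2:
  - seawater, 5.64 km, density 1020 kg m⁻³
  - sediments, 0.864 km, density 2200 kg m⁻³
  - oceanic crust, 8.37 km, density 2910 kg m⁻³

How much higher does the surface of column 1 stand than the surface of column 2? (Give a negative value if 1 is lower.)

For any compensation level in the mantle, the mantle terms cancel and isostasy reduces to e = (Σt_1 − Σt_2) − (Σ(ρt)_1 − Σ(ρt)_2) / ρ_m.
Σt_1 = 39.8 km; Σt_2 = 14.874 km; Σ(ρt)_1 = 107062; Σ(ρt)_2 = 32010.3 (in km·kg m⁻³).
e = (39.8 − 14.874) − (107062 − 32010.3) / 3360 = 2.59 km.

2.59 km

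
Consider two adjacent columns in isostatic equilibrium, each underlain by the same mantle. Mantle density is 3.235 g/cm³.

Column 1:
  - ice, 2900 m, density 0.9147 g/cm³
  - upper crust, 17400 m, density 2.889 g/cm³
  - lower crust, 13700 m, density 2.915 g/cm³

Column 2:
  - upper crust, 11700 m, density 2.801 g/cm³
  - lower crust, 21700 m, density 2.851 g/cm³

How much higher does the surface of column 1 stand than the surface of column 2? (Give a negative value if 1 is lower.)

For any compensation level in the mantle, the mantle terms cancel and isostasy reduces to e = (Σt_1 − Σt_2) − (Σ(ρt)_1 − Σ(ρt)_2) / ρ_m.
Σt_1 = 34000 m; Σt_2 = 33400 m; Σ(ρt)_1 = 92856.73; Σ(ρt)_2 = 94638.4 (in m·g/cm³).
e = (34000 − 33400) − (92856.73 − 94638.4) / 3.235 = 1150 m.

1150 m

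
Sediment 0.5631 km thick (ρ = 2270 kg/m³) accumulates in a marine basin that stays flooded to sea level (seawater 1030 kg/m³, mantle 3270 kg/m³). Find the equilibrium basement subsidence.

Submarine loading: the sediment displaces seawater, and the subsidence is in turn flooded, so s (ρ_m − ρ_w) = t (ρ_sed − ρ_w).
s = 0.5631 km × (2270 − 1030) / (3270 − 1030) = 0.312 km.

0.312 km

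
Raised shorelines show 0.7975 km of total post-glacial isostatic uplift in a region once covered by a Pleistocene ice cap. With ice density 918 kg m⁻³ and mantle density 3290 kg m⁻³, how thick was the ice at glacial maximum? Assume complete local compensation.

2.86 km

u = t ρ_ice/ρ_m → t = u ρ_m/ρ_ice = 0.7975 km × 3290/918 = 2.86 km.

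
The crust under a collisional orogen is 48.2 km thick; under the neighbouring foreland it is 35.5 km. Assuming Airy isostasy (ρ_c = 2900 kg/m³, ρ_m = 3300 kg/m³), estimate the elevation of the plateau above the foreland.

Excess crust Δ = 48.2 km − 35.5 km = 12.7 km, split between elevation h and root r with h + r = Δ.
Airy balance ρ_c h = (ρ_m − ρ_c) r gives r = h ρ_c/(ρ_m − ρ_c), so h (1 + ρ_c/(ρ_m − ρ_c)) = Δ, i.e. h = Δ (ρ_m − ρ_c)/ρ_m.
h = 12.7 km × 400/3300 = 1.54 km.

1.54 km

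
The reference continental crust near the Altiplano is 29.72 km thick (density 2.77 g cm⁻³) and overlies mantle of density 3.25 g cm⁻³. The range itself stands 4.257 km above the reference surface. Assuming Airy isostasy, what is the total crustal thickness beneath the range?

Root depth r = h ρ_c / (ρ_m − ρ_c) = 4.257 km × 2.77 / 0.48 = 24.57 km.
Total thickness = T + h + r = 29.72 km + 4.257 km + 24.57 km = 58.5 km.

58.5 km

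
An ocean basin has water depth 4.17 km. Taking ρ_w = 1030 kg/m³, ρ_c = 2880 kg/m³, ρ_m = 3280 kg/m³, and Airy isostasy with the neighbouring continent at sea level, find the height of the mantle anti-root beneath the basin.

Balancing pressure at the compensation depth: replacing crust with seawater at the top is compensated by replacing crust with mantle at the base: d (ρ_c − ρ_w) = a (ρ_m − ρ_c).
a = d (ρ_c − ρ_w)/(ρ_m − ρ_c) = 4.17 km × 1850/400 = 19.3 km.

19.3 km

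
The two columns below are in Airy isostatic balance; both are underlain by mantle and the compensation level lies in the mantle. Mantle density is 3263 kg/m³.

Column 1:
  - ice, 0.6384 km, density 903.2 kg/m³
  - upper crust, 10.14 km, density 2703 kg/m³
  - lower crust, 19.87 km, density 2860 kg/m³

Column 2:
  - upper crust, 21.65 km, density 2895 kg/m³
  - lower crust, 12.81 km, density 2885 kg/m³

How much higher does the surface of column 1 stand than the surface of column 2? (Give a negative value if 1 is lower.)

For any compensation level in the mantle, the mantle terms cancel and isostasy reduces to e = (Σt_1 − Σt_2) − (Σ(ρt)_1 − Σ(ρt)_2) / ρ_m.
Σt_1 = 30.6484 km; Σt_2 = 34.46 km; Σ(ρt)_1 = 84813.2229; Σ(ρt)_2 = 99633.6 (in km·kg/m³).
e = (30.6484 − 34.46) − (84813.2229 − 99633.6) / 3263 = 0.73 km.

0.73 km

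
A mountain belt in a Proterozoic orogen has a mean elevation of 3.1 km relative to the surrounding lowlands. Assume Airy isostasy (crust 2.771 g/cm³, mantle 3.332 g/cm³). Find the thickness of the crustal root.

15.3 km

By Archimedes' principle applied to the lithosphere: the weight of the topography is balanced by the buoyancy of the root, ρ_c h = (ρ_m − ρ_c) r.
r = h · ρ_c / (ρ_m − ρ_c) = 3.1 km × 2.771 / (3.332 − 2.771) = 15.3 km.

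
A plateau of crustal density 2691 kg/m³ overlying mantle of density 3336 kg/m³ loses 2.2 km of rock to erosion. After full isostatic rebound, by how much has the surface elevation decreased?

0.425 km

Rebound u = e ρ_c/ρ_m = 2.2 km × 2691/3336 = 1.775 km.
Net surface drop = e − u = 2.2 km − 1.775 km = e (ρ_m − ρ_c)/ρ_m = 0.425 km.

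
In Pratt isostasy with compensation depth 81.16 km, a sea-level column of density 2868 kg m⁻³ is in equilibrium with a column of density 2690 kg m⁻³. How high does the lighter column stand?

ρ_ref D = ρ (D + h) → h = D (ρ_ref − ρ)/ρ.
h = 81.16 km × (2868 − 2690)/2690 = 5.37 km.

5.37 km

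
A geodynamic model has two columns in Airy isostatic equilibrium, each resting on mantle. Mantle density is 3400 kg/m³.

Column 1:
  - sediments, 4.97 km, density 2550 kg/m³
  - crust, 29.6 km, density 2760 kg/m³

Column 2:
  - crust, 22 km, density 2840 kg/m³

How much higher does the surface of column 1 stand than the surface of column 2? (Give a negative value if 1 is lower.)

3.19 km

For any compensation level in the mantle, the mantle terms cancel and isostasy reduces to e = (Σt_1 − Σt_2) − (Σ(ρt)_1 − Σ(ρt)_2) / ρ_m.
Σt_1 = 34.57 km; Σt_2 = 22 km; Σ(ρt)_1 = 94369.5; Σ(ρt)_2 = 62480 (in km·kg/m³).
e = (34.57 − 22) − (94369.5 − 62480) / 3400 = 3.19 km.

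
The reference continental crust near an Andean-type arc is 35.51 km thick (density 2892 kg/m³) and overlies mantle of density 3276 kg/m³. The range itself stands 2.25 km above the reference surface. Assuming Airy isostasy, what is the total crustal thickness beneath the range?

Root depth r = h ρ_c / (ρ_m − ρ_c) = 2.25 km × 2892 / 384 = 16.95 km.
Total thickness = T + h + r = 35.51 km + 2.25 km + 16.95 km = 54.7 km.

54.7 km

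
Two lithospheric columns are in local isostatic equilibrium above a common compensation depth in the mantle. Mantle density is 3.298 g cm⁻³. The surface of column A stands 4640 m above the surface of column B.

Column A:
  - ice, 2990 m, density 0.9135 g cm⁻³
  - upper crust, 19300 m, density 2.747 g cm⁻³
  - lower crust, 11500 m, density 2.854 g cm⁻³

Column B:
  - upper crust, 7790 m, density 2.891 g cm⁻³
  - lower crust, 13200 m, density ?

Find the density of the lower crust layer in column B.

2.96 g cm⁻³

Take the compensation level at the base of the deeper column (depth z_c below the surface of column A) and equate Σ ρ_i t_i down to z_c; mantle fills any gap and the z_c terms cancel.
Column A: 2990×0.9135 + 19300×2.747 + 11500×2.854 + (z_c − 33790)×3.298
Column B: 4640×0 + 7790×2.891 + 13200×ρ + (z_c − 4640 − 20990)×3.298
The z_c×3.298 term appears on both sides and cancels. Collect the known terms of each column as K = Σ(ρt)_known − 3.298 × (depth of known layers): K_A = 88569.465 − 3.298×33790 = −22869.955; K_B = 22520.89 − 3.298×(4640 + 20990) = −62006.85.
Balance: K_A = K_B + 13200×ρ, so ρ = (K_A − K_B)/13200 = 39136.9/13200 = 2.96 g cm⁻³.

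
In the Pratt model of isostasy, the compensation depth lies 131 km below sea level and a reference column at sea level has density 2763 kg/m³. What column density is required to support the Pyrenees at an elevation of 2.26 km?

2720 kg/m³

Pratt balance: ρ_ref D = ρ (D + h).
ρ = ρ_ref D/(D + h) = 2763 × 131 km/(131 km + 2.26 km) = 2720 kg/m³.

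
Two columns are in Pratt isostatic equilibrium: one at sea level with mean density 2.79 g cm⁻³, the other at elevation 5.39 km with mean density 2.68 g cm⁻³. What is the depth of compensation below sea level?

131 km

ρ_ref D = ρ (D + h) → D (ρ_ref − ρ) = ρ h.
D = ρ h/(ρ_ref − ρ) = 2.68 × 5.39 km/(2.79 − 2.68) = 131 km.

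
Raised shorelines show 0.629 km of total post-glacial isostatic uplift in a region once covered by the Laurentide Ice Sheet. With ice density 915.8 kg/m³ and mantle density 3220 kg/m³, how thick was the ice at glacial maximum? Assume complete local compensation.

u = t ρ_ice/ρ_m → t = u ρ_m/ρ_ice = 0.629 km × 3220/915.8 = 2.21 km.

2.21 km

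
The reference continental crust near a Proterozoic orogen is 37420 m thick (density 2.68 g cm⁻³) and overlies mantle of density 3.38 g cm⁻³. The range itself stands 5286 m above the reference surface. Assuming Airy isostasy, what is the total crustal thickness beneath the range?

62900 m

Root depth r = h ρ_c / (ρ_m − ρ_c) = 5286 m × 2.68 / 0.7 = 20240 m.
Total thickness = T + h + r = 37420 m + 5286 m + 20240 m = 62900 m.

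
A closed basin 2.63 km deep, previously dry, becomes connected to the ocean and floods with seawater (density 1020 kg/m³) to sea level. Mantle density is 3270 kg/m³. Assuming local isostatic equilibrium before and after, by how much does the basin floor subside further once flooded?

1.19 km

After flooding the water column is d + s deep. Its weight must equal the weight of mantle displaced by the extra subsidence s: (d + s) ρ_w = s ρ_m.
s = d ρ_w / (ρ_m − ρ_w) = 2.63 km × 1020/(3270 − 1020) = 1.19 km.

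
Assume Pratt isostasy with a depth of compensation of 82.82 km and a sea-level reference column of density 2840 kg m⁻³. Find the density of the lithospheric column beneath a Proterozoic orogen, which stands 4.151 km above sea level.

Pratt balance: ρ_ref D = ρ (D + h).
ρ = ρ_ref D/(D + h) = 2840 × 82.82 km/(82.82 km + 4.151 km) = 2700 kg m⁻³.

2700 kg m⁻³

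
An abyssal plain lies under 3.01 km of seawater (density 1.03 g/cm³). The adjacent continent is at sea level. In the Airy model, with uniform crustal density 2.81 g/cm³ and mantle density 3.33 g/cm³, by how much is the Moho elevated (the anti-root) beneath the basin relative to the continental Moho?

Isostatic balance requires: replacing crust with seawater at the top is compensated by replacing crust with mantle at the base: d (ρ_c − ρ_w) = a (ρ_m − ρ_c).
a = d (ρ_c − ρ_w)/(ρ_m − ρ_c) = 3.01 km × 1.78/0.52 = 10.3 km.

10.3 km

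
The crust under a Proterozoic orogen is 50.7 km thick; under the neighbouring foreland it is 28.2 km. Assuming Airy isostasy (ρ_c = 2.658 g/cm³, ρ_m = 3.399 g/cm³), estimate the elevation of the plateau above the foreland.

Excess crust Δ = 50.7 km − 28.2 km = 22.5 km, split between elevation h and root r with h + r = Δ.
Airy balance ρ_c h = (ρ_m − ρ_c) r gives r = h ρ_c/(ρ_m − ρ_c), so h (1 + ρ_c/(ρ_m − ρ_c)) = Δ, i.e. h = Δ (ρ_m − ρ_c)/ρ_m.
h = 22.5 km × 0.741/3.399 = 4.91 km.

4.91 km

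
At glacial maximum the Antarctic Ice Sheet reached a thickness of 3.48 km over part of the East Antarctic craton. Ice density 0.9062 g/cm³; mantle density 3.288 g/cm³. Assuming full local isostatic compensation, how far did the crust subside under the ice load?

For local isostatic compensation: the ice load ρ_ice t is balanced by mantle displaced below, ρ_m s.
s = t ρ_ice / ρ_m = 3.48 km × 0.9062/3.288 = 0.959 km.

0.959 km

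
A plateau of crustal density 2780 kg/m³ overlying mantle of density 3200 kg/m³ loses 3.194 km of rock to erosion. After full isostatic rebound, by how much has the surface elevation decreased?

0.419 km

Rebound u = e ρ_c/ρ_m = 3.194 km × 2780/3200 = 2.775 km.
Net surface drop = e − u = 3.194 km − 2.775 km = e (ρ_m − ρ_c)/ρ_m = 0.419 km.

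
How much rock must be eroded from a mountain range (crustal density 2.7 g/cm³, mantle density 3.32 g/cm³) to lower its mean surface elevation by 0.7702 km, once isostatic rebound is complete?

Net drop Δ = e − u = e − e ρ_c/ρ_m = e (ρ_m − ρ_c)/ρ_m.
e = Δ ρ_m/(ρ_m − ρ_c) = 0.7702 km × 3.32/0.62 = 4.12 km.

4.12 km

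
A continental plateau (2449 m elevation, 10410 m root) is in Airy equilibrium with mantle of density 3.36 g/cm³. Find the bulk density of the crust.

ρ_c h = (ρ_m − ρ_c) r → ρ_c (h + r) = ρ_m r → ρ_c = ρ_m r / (h + r).
ρ_c = 3.36 × 10410 m / (2449 m + 10410 m) = 2.72 g/cm³.

2.72 g/cm³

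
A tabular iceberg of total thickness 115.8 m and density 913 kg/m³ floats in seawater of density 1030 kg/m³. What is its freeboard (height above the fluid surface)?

Floating equilibrium: submerged depth d = t ρ_obj/ρ_fluid = 115.8 m × 913/1030 = 102.6 m.
Freeboard = t − d = 115.8 m − 102.6 m = 13.2 m.

13.2 m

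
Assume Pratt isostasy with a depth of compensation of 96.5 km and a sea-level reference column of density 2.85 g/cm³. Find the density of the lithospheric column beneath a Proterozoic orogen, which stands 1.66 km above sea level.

Pratt balance: ρ_ref D = ρ (D + h).
ρ = ρ_ref D/(D + h) = 2.85 × 96.5 km/(96.5 km + 1.66 km) = 2.8 g/cm³.

2.8 g/cm³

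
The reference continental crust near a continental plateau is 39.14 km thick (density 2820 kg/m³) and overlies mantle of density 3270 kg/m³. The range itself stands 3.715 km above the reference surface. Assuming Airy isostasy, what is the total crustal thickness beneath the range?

Root depth r = h ρ_c / (ρ_m − ρ_c) = 3.715 km × 2820 / 450 = 23.28 km.
Total thickness = T + h + r = 39.14 km + 3.715 km + 23.28 km = 66.1 km.

66.1 km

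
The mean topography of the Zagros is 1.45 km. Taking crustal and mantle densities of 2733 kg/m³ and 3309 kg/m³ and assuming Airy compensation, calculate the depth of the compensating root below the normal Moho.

6.88 km

By Archimedes' principle applied to the lithosphere: the weight of the topography is balanced by the buoyancy of the root, ρ_c h = (ρ_m − ρ_c) r.
r = h · ρ_c / (ρ_m − ρ_c) = 1.45 km × 2733 / (3309 − 2733) = 6.88 km.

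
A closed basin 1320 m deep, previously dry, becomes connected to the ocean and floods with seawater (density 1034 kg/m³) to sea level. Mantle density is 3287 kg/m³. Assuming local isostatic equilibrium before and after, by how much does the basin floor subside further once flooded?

After flooding the water column is d + s deep. Its weight must equal the weight of mantle displaced by the extra subsidence s: (d + s) ρ_w = s ρ_m.
s = d ρ_w / (ρ_m − ρ_w) = 1320 m × 1034/(3287 − 1034) = 606 m.

606 m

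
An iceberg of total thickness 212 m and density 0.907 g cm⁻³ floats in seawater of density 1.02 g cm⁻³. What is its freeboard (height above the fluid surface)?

Floating equilibrium: submerged depth d = t ρ_obj/ρ_fluid = 212 m × 0.907/1.02 = 188.5 m.
Freeboard = t − d = 212 m − 188.5 m = 23.5 m.

23.5 m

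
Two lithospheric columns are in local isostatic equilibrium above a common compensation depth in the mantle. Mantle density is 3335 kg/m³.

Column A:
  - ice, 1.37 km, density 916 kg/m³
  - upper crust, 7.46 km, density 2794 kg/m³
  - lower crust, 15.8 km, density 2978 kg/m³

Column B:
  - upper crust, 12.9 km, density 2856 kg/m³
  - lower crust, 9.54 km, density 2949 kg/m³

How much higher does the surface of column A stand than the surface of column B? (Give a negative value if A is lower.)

0.938 km

For any compensation level in the mantle, the mantle terms cancel and isostasy reduces to e = (Σt_A − Σt_B) − (Σ(ρt)_A − Σ(ρt)_B) / ρ_m.
Σt_A = 24.63 km; Σt_B = 22.44 km; Σ(ρt)_A = 69150.56; Σ(ρt)_B = 64975.86 (in km·kg/m³).
e = (24.63 − 22.44) − (69150.56 − 64975.86) / 3335 = 0.938 km.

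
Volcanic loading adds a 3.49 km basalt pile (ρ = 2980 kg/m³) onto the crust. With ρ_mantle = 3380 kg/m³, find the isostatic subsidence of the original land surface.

3.08 km

Subaerial loading: s = t ρ_load / ρ_m.
s = 3.49 km × 2980/3380 = 3.08 km.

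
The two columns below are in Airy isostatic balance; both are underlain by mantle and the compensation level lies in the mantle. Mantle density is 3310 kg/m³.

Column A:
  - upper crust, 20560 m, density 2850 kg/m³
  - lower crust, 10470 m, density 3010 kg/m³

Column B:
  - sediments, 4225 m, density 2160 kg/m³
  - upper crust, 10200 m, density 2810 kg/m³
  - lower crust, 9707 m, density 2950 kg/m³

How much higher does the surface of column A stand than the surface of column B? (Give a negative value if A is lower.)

−258 m

For any compensation level in the mantle, the mantle terms cancel and isostasy reduces to e = (Σt_A − Σt_B) − (Σ(ρt)_A − Σ(ρt)_B) / ρ_m.
Σt_A = 31030 m; Σt_B = 24132 m; Σ(ρt)_A = 90110700; Σ(ρt)_B = 66423650 (in m·kg/m³).
e = (31030 − 24132) − (90110700 − 66423650) / 3310 = −258 m.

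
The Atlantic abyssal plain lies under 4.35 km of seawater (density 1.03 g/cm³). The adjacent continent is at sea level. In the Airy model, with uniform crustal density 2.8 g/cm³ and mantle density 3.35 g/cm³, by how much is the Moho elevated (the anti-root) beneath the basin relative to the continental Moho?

Equating mass per unit area of the two columns: replacing crust with seawater at the top is compensated by replacing crust with mantle at the base: d (ρ_c − ρ_w) = a (ρ_m − ρ_c).
a = d (ρ_c − ρ_w)/(ρ_m − ρ_c) = 4.35 km × 1.77/0.55 = 14 km.

14 km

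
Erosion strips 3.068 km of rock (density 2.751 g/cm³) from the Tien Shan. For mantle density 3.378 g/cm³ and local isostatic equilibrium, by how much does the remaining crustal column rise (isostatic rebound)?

Unloading: uplift u = e ρ_c/ρ_m = 3.068 km × 2.751/3.378 = 2.5 km.

2.5 km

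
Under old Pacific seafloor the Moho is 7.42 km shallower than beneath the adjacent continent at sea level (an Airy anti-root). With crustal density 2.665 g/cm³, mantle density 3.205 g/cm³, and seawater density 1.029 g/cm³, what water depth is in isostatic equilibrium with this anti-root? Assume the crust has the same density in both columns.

Replacing a thickness d of crust by seawater at the top must be balanced by replacing crust with mantle at the base: d (ρ_c − ρ_w) = a (ρ_m − ρ_c).
d = a (ρ_m − ρ_c)/(ρ_c − ρ_w) = 7.42 km × 0.54/1.636 = 2.45 km.

2.45 km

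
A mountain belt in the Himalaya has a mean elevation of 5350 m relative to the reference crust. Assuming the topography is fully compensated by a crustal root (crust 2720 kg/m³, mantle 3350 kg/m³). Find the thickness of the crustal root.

23100 m

By Archimedes' principle applied to the lithosphere: the weight of the topography is balanced by the buoyancy of the root, ρ_c h = (ρ_m − ρ_c) r.
r = h · ρ_c / (ρ_m − ρ_c) = 5350 m × 2720 / (3350 − 2720) = 23100 m.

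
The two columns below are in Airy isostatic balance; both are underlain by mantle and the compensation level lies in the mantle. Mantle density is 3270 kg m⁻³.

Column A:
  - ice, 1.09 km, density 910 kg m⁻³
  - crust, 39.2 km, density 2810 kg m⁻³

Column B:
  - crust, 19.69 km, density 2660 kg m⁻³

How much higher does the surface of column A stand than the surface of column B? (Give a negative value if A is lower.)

2.63 km

For any compensation level in the mantle, the mantle terms cancel and isostasy reduces to e = (Σt_A − Σt_B) − (Σ(ρt)_A − Σ(ρt)_B) / ρ_m.
Σt_A = 40.29 km; Σt_B = 19.69 km; Σ(ρt)_A = 111143.9; Σ(ρt)_B = 52375.4 (in km·kg m⁻³).
e = (40.29 − 19.69) − (111143.9 − 52375.4) / 3270 = 2.63 km.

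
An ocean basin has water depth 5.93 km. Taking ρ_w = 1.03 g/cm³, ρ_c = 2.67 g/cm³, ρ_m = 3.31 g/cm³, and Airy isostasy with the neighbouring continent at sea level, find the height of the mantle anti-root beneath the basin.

In Airy isostatic equilibrium: replacing crust with seawater at the top is compensated by replacing crust with mantle at the base: d (ρ_c − ρ_w) = a (ρ_m − ρ_c).
a = d (ρ_c − ρ_w)/(ρ_m − ρ_c) = 5.93 km × 1.64/0.64 = 15.2 km.

15.2 km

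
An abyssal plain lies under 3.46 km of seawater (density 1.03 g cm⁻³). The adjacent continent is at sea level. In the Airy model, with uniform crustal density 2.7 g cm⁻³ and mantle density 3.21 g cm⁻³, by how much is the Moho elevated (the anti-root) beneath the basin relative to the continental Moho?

By Archimedes' principle applied to the lithosphere: replacing crust with seawater at the top is compensated by replacing crust with mantle at the base: d (ρ_c − ρ_w) = a (ρ_m − ρ_c).
a = d (ρ_c − ρ_w)/(ρ_m − ρ_c) = 3.46 km × 1.67/0.51 = 11.3 km.

11.3 km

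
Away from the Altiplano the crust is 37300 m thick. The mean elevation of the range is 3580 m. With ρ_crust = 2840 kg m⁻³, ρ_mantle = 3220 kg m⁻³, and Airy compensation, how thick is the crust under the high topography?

67600 m

Root depth r = h ρ_c / (ρ_m − ρ_c) = 3580 m × 2840 / 380 = 26760 m.
Total thickness = T + h + r = 37300 m + 3580 m + 26760 m = 67600 m.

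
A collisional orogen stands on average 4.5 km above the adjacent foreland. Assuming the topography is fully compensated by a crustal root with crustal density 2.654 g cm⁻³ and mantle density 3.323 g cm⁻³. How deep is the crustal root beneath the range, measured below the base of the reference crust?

17.9 km

In Airy isostatic equilibrium: the weight of the topography is balanced by the buoyancy of the root, ρ_c h = (ρ_m − ρ_c) r.
r = h · ρ_c / (ρ_m − ρ_c) = 4.5 km × 2.654 / (3.323 − 2.654) = 17.9 km.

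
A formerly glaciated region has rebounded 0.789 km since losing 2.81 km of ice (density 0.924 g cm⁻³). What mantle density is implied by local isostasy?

3.29 g cm⁻³

ρ_m = ρ_ice t / u = 0.924 × 2.81 km/0.789 km = 3.29 g cm⁻³.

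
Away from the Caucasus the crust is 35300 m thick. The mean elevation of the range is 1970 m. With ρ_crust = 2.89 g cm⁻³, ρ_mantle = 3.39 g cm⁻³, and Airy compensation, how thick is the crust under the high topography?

Root depth r = h ρ_c / (ρ_m − ρ_c) = 1970 m × 2.89 / 0.5 = 11390 m.
Total thickness = T + h + r = 35300 m + 1970 m + 11390 m = 48700 m.

48700 m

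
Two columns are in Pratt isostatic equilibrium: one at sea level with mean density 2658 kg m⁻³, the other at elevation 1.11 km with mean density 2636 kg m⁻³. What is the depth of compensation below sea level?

ρ_ref D = ρ (D + h) → D (ρ_ref − ρ) = ρ h.
D = ρ h/(ρ_ref − ρ) = 2636 × 1.11 km/(2658 − 2636) = 133 km.

133 km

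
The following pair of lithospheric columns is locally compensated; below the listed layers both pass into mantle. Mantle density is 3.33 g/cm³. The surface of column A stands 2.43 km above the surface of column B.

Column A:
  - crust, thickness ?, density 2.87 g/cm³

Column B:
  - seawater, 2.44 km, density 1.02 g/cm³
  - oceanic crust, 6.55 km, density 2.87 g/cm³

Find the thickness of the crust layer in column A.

Take the compensation level at the base of the deeper column (depth z_c below the surface of column A) and equate Σ ρ_i t_i down to z_c; mantle fills any gap and the z_c terms cancel.
Column A: x×2.87 + (z_c − 0 − x)×3.33
Column B: 2.43×0 + 2.44×1.02 + 6.55×2.87 + (z_c − 2.43 − 8.99)×3.33
The z_c×3.33 term appears on both sides and cancels. Collect the known terms of each column as K = Σ(ρt)_known − 3.33 × (depth of known layers): K_A = 0 − 3.33×0 = 0; K_B = 21.2873 − 3.33×(2.43 + 8.99) = −16.7413.
Balance: K_A − x×(3.33 − 2.87) = K_B, so x = (K_A − K_B)/(3.33 − 2.87) = 16.7413/0.46 = 36.4 km.

36.4 km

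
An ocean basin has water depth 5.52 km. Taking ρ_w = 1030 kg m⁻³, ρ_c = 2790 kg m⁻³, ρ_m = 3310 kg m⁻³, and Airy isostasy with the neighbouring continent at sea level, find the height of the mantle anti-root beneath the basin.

18.7 km

Isostatic balance requires: replacing crust with seawater at the top is compensated by replacing crust with mantle at the base: d (ρ_c − ρ_w) = a (ρ_m − ρ_c).
a = d (ρ_c − ρ_w)/(ρ_m − ρ_c) = 5.52 km × 1760/520 = 18.7 km.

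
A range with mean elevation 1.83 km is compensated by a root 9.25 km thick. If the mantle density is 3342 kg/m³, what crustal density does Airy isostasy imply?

2790 kg/m³

ρ_c h = (ρ_m − ρ_c) r → ρ_c (h + r) = ρ_m r → ρ_c = ρ_m r / (h + r).
ρ_c = 3342 × 9.25 km / (1.83 km + 9.25 km) = 2790 kg/m³.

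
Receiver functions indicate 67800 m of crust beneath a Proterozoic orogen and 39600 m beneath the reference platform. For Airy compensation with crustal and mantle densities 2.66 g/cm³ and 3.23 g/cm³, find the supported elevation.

4980 m

Excess crust Δ = 67800 m − 39600 m = 28200 m, split between elevation h and root r with h + r = Δ.
Airy balance ρ_c h = (ρ_m − ρ_c) r gives r = h ρ_c/(ρ_m − ρ_c), so h (1 + ρ_c/(ρ_m − ρ_c)) = Δ, i.e. h = Δ (ρ_m − ρ_c)/ρ_m.
h = 28200 m × 0.57/3.23 = 4980 m.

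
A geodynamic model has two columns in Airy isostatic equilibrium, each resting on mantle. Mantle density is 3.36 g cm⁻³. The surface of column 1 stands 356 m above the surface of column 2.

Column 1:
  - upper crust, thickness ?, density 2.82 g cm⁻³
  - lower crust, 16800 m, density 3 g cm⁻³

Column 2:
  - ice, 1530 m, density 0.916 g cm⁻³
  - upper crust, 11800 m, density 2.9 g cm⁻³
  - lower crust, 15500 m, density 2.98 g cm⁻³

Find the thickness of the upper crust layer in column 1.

Take the compensation level at the base of the deeper column (depth z_c below the surface of column 1) and equate Σ ρ_i t_i down to z_c; mantle fills any gap and the z_c terms cancel.
Column 1: x×2.82 + 16800×3 + (z_c − 16800 − x)×3.36
Column 2: 356×0 + 1530×0.916 + 11800×2.9 + 15500×2.98 + (z_c − 356 − 28830)×3.36
The z_c×3.36 term appears on both sides and cancels. Collect the known terms of each column as K = Σ(ρt)_known − 3.36 × (depth of known layers): K_1 = 50400 − 3.36×16800 = −6048; K_2 = 81811.48 − 3.36×(356 + 28830) = −16253.48.
Balance: K_1 − x×(3.36 − 2.82) = K_2, so x = (K_1 − K_2)/(3.36 − 2.82) = 10205.5/0.54 = 18900 m.

18900 m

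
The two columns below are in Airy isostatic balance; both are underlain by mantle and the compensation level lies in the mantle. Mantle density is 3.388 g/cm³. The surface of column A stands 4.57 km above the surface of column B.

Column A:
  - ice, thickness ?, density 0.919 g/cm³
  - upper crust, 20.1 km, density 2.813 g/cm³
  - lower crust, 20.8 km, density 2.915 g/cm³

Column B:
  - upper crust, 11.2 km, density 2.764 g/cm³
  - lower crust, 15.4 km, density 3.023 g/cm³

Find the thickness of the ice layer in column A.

2.71 km

Take the compensation level at the base of the deeper column (depth z_c below the surface of column A) and equate Σ ρ_i t_i down to z_c; mantle fills any gap and the z_c terms cancel.
Column A: x×0.919 + 20.1×2.813 + 20.8×2.915 + (z_c − 40.9 − x)×3.388
Column B: 4.57×0 + 11.2×2.764 + 15.4×3.023 + (z_c − 4.57 − 26.6)×3.388
The z_c×3.388 term appears on both sides and cancels. Collect the known terms of each column as K = Σ(ρt)_known − 3.388 × (depth of known layers): K_A = 117.1733 − 3.388×40.9 = −21.3959; K_B = 77.511 − 3.388×(4.57 + 26.6) = −28.09296.
Balance: K_A − x×(3.388 − 0.919) = K_B, so x = (K_A − K_B)/(3.388 − 0.919) = 6.69706/2.469 = 2.71 km.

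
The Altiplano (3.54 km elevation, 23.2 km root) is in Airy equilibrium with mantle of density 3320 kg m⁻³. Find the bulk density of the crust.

2880 kg m⁻³

ρ_c h = (ρ_m − ρ_c) r → ρ_c (h + r) = ρ_m r → ρ_c = ρ_m r / (h + r).
ρ_c = 3320 × 23.2 km / (3.54 km + 23.2 km) = 2880 kg m⁻³.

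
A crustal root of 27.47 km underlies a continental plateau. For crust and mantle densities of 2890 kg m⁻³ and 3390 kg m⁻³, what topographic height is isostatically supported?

In Airy isostatic equilibrium: ρ_c h = (ρ_m − ρ_c) r.
h = r (ρ_m − ρ_c) / ρ_c = 27.47 km × (3390 − 2890) / 2890 = 4.75 km.

4.75 km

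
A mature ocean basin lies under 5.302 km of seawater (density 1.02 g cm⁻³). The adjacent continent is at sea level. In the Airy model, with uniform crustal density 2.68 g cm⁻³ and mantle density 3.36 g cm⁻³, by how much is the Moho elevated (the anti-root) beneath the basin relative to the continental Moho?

12.9 km

Equating mass per unit area of the two columns: replacing crust with seawater at the top is compensated by replacing crust with mantle at the base: d (ρ_c − ρ_w) = a (ρ_m − ρ_c).
a = d (ρ_c − ρ_w)/(ρ_m − ρ_c) = 5.302 km × 1.66/0.68 = 12.9 km.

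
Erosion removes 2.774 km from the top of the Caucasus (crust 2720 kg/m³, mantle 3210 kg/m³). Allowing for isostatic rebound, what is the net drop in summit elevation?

Rebound u = e ρ_c/ρ_m = 2.774 km × 2720/3210 = 2.351 km.
Net surface drop = e − u = 2.774 km − 2.351 km = e (ρ_m − ρ_c)/ρ_m = 0.423 km.

0.423 km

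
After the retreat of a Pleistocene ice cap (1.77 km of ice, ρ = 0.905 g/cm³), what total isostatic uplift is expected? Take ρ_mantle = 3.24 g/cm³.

0.494 km

Removing the load lets mantle flow back in; uplift u satisfies ρ_ice t = ρ_m u.
u = t ρ_ice/ρ_m = 1.77 km × 0.905/3.24 = 0.494 km.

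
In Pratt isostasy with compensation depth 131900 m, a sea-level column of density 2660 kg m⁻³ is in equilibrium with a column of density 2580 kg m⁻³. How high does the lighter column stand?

ρ_ref D = ρ (D + h) → h = D (ρ_ref − ρ)/ρ.
h = 131900 m × (2660 − 2580)/2580 = 4090 m.

4090 m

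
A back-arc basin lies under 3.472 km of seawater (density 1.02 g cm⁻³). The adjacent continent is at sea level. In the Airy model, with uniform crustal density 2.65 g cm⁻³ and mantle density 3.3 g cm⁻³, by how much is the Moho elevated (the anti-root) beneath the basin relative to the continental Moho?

8.71 km

Balancing pressure at the compensation depth: replacing crust with seawater at the top is compensated by replacing crust with mantle at the base: d (ρ_c − ρ_w) = a (ρ_m − ρ_c).
a = d (ρ_c − ρ_w)/(ρ_m − ρ_c) = 3.472 km × 1.63/0.65 = 8.71 km.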